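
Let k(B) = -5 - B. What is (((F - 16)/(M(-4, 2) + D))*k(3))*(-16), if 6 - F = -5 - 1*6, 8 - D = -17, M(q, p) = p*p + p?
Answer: 128/31 ≈ 4.1290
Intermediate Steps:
M(q, p) = p + p**2 (M(q, p) = p**2 + p = p + p**2)
D = 25 (D = 8 - 1*(-17) = 8 + 17 = 25)
F = 17 (F = 6 - (-5 - 1*6) = 6 - (-5 - 6) = 6 - 1*(-11) = 6 + 11 = 17)
(((F - 16)/(M(-4, 2) + D))*k(3))*(-16) = (((17 - 16)/(2*(1 + 2) + 25))*(-5 - 1*3))*(-16) = ((1/(2*3 + 25))*(-5 - 3))*(-16) = ((1/(6 + 25))*(-8))*(-16) = ((1/31)*(-8))*(-16) = -8/31*(-16) = 128/31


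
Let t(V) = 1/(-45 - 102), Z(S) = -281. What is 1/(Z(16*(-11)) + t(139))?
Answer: -147/41308 ≈ -0.0035586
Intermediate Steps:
t(V) = -1/147 (t(V) = 1/(-147) = -1/147)
1/(Z(16*(-11)) + t(139)) = 1/(-281 - 1/147) = 1/(-41308/147) = -147/41308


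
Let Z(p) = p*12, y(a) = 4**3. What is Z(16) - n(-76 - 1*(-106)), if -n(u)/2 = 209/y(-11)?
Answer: 6353/32 ≈ 198.53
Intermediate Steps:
y(a) = 64
Z(p) = 12*p
n(u) = -209/32 (n(u) = -418/64 = -2*209/64 = -209/32)
Z(16) - n(-76 - 1*(-106)) = 12*16 - 1*(-209/32) = 192 + 209/32 = 6353/32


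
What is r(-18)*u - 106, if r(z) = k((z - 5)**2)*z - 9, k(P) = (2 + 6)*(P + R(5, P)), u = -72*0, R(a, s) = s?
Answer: -106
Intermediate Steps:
u = 0
k(P) = 16*P (k(P) = (2 + 6)*(P + P) = 8*(2*P) = 16*P)
r(z) = -9 + 16*z*(-5 + z)**2 (r(z) = (16*(z - 5)**2)*z - 9 = (16*(-5 + z)**2)*z - 9 = 16*z*(-5 + z)**2 - 9 = -9 + 16*z*(-5 + z)**2)
r(-18)*u - 106 = (-9 + 16*(-18)*(-5 - 18)**2)*0 - 106 = (-9 + 16*(-18)*(-23)**2)*0 - 106 = (-9 + 16*(-18)*529)*0 - 106 = (-9 - 152352)*0 - 106 = -152361*0 - 106 = 0 - 106 = -106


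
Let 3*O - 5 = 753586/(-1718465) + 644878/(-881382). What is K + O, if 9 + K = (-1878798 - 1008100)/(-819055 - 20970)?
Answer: -96248522775477649/22452743386802925 ≈ -4.2867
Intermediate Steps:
K = -4673327/840025 (K = -9 + (-1878798 - 1008100)/(-819055 - 20970) = -9 - 2886898/(-840025) = -9 - 2886898*(-1/840025) = -9 + 2886898/840025 = -4673327/840025 ≈ -5.5633)
O = 170609505442/133643304585 (O = 5/3 + (753586/(-1718465) + 644878/(-881382))/3 = 5/3 + (753586*(-1/1718465) + 644878*(-1/881382))/3 = 5/3 + (-753586/1718465 - 18967/25923)/3 = 5/3 + (1/3)*(-52129335533/44547768195) = 5/3 - 52129335533/133643304585 = 170609505442/133643304585 ≈ 1.2766)
K + O = -4673327/840025 + 170609505442/133643304585 = -96248522775477649/22452743386802925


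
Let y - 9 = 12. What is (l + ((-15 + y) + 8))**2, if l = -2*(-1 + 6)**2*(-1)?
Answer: 4096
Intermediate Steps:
y = 21 (y = 9 + 12 = 21)
l = 50 (l = -2*5**2*(-1) = -50*(-1) = -2*(-25) = 50)
(l + ((-15 + y) + 8))**2 = (50 + ((-15 + 21) + 8))**2 = (50 + (6 + 8))**2 = (50 + 14)**2 = 64**2 = 4096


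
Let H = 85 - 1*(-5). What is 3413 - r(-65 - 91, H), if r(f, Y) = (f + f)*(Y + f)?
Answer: -17179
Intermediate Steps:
H = 90 (H = 85 + 5 = 90)
r(f, Y) = 2*f*(Y + f) (r(f, Y) = (2*f)*(Y + f) = 2*f*(Y + f))
3413 - r(-65 - 91, H) = 3413 - 2*(-65 - 91)*(90 + (-65 - 91)) = 3413 - 2*(-156)*(90 - 156) = 3413 - 2*(-156)*(-66) = 3413 - 1*20592 = 3413 - 20592 = -17179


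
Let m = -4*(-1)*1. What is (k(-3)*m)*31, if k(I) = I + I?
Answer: -744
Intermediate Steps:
m = 4 (m = 4*1 = 4)
k(I) = 2*I
(k(-3)*m)*31 = ((2*(-3))*4)*31 = -6*4*31 = -24*31 = -744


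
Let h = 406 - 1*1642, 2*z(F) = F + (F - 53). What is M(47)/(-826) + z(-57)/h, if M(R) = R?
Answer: 10879/1020936 ≈ 0.010656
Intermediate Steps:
z(F) = -53/2 + F (z(F) = (F + (F - 53))/2 = (F + (-53 + F))/2 = (-53 + 2*F)/2 = -53/2 + F)
h = -1236 (h = 406 - 1642 = -1236)
M(47)/(-826) + z(-57)/h = 47/(-826) + (-53/2 - 57)/(-1236) = 47*(-1/826) - 167/2*(-1/1236) = -47/826 + 167/2472 = 10879/1020936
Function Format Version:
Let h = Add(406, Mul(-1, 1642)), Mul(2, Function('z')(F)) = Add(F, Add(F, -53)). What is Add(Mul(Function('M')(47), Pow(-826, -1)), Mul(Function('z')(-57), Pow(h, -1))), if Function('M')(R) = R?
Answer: Rational(10879, 1020936) ≈ 0.010656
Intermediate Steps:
Function('z')(F) = Add(Rational(-53, 2), F) (Function('z')(F) = Mul(Rational(1, 2), Add(F, Add(F, -53))) = Mul(Rational(1, 2), Add(F, Add(-53, F))) = Mul(Rational(1, 2), Add(-53, Mul(2, F))) = Add(Rational(-53, 2), F))
h = -1236 (h = Add(406, -1642) = -1236)
Add(Mul(Function('M')(47), Pow(-826, -1)), Mul(Function('z')(-57), Pow(h, -1))) = Add(Mul(47, Pow(-826, -1)), Mul(Add(Rational(-53, 2), -57), Pow(-1236, -1))) = Add(Mul(47, Rational(-1, 826)), Mul(Rational(-167, 2), Rational(-1, 1236))) = Add(Rational(-47, 826), Rational(167, 2472)) = Rational(10879, 1020936)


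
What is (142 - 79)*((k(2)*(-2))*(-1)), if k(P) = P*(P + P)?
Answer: 1008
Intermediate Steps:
k(P) = 2*P² (k(P) = P*(2*P) = 2*P²)
(142 - 79)*((k(2)*(-2))*(-1)) = (142 - 79)*(((2*2²)*(-2))*(-1)) = 63*(((2*4)*(-2))*(-1)) = 63*((8*(-2))*(-1)) = 63*(-16*(-1)) = 63*16 = 1008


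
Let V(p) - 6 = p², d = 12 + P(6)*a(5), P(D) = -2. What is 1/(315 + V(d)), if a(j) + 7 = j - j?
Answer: 1/997 ≈ 0.0010030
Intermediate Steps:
a(j) = -7 (a(j) = -7 + (j - j) = -7 + 0 = -7)
d = 26 (d = 12 - 2*(-7) = 12 + 14 = 26)
V(p) = 6 + p²
1/(315 + V(d)) = 1/(315 + (6 + 26²)) = 1/(315 + (6 + 676)) = 1/(315 + 682) = 1/997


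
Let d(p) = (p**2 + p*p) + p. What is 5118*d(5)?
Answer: 281490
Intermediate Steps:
d(p) = p + 2*p**2 (d(p) = (p**2 + p**2) + p = 2*p**2 + p = p + 2*p**2)
5118*d(5) = 5118*(5*(1 + 2*5)) = 5118*(5*(1 + 10)) = 5118*(5*11) = 5118*55 = 281490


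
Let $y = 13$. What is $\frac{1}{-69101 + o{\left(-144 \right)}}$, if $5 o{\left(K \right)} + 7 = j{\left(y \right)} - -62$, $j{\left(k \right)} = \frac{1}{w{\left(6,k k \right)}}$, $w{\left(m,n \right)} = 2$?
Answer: $- \frac{10}{690899} \approx -1.4474 \cdot 10^{-5}$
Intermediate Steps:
$j{\left(k \right)} = \frac{1}{2}$
$o{\left(K \right)} = \frac{111}{10}$ ($o{\left(K \right)} = - \frac{7}{5} + \frac{\frac{1}{2} - -62}{5} = - \frac{7}{5} + \frac{\frac{1}{2} + 62}{5} = - \frac{7}{5} + \frac{1}{5} \cdot \frac{125}{2} = - \frac{7}{5} + \frac{25}{2} = \frac{111}{10}$)
$\frac{1}{-69101 + o{\left(-144 \right)}} = \frac{1}{-69101 + \frac{111}{10}} = \frac{1}{- \frac{690899}{10}} = - \frac{10}{690899}$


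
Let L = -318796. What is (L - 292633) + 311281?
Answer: -300148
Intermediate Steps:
(L - 292633) + 311281 = (-318796 - 292633) + 311281 = -611429 + 311281 = -300148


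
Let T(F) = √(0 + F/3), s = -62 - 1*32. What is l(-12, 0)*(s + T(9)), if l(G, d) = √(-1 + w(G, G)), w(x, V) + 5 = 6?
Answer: 0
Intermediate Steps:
w(x, V) = 1 (w(x, V) = -5 + 6 = 1)
s = -94 (s = -62 - 32 = -94)
T(F) = √3*√F/3 (T(F) = √(0 + F*(⅓)) = √(0 + F/3) = √(F/3) = √3*√F/3)
l(G, d) = 0 (l(G, d) = √(-1 + 1) = √0 = 0)
l(-12, 0)*(s + T(9)) = 0*(-94 + √3*√9/3) = 0*(-94 + (⅓)*√3*3) = 0*(-94 + √3) = 0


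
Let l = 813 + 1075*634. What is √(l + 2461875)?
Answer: √3144238 ≈ 1773.2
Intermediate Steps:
l = 682363 (l = 813 + 681550 = 682363)
√(l + 2461875) = √(682363 + 2461875) = √3144238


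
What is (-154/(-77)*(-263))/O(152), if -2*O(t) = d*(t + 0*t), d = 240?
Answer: 263/9120 ≈ 0.028838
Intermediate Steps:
O(t) = -120*t (O(t) = -120*(t + 0*t) = -120*(t + 0) = -120*t)
(-154/(-77)*(-263))/O(152) = (-154/(-77)*(-263))/((-120*152)) = (-154*(-1/77)*(-263))/(-18240) = (2*(-263))*(-1/18240) = -526*(-1/18240) = 263/9120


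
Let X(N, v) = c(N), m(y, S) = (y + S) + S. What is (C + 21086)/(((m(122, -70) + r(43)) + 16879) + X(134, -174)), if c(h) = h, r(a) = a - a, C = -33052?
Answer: -11966/16995 ≈ -0.70409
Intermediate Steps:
r(a) = 0
m(y, S) = y + 2*S (m(y, S) = (S + y) + S = y + 2*S)
X(N, v) = N
(C + 21086)/(((m(122, -70) + r(43)) + 16879) + X(134, -174)) = (-33052 + 21086)/((((122 + 2*(-70)) + 0) + 16879) + 134) = -11966/((((122 - 140) + 0) + 16879) + 134) = -11966/(((-18 + 0) + 16879) + 134) = -11966/((-18 + 16879) + 134) = -11966/(16861 + 134) = -11966/16995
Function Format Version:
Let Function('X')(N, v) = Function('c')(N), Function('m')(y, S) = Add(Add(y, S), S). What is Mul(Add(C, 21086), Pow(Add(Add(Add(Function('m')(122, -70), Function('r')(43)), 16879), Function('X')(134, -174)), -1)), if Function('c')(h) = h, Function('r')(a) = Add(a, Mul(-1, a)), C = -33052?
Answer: Rational(-11966, 16995) ≈ -0.70409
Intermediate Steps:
Function('r')(a) = 0
Function('m')(y, S) = Add(y, Mul(2, S)) (Function('m')(y, S) = Add(Add(S, y), S) = Add(y, Mul(2, S)))
Function('X')(N, v) = N
Mul(Add(C, 21086), Pow(Add(Add(Add(Function('m')(122, -70), Function('r')(43)), 16879), Function('X')(134, -174)), -1)) = Mul(Add(-33052, 21086), Pow(Add(Add(Add(Add(122, Mul(2, -70)), 0), 16879), 134), -1)) = Mul(-11966, Pow(Add(Add(Add(Add(122, -140), 0), 16879), 134), -1)) = Mul(-11966, Pow(Add(Add(Add(-18, 0), 16879), 134), -1)) = Mul(-11966, Pow(Add(Add(-18, 16879), 134), -1)) = Mul(-11966, Pow(Add(16861, 134), -1)) = Mul(-11966, Pow(16995, -1)) = Mul(-11966, Rational(1, 16995)) = Rational(-11966, 16995)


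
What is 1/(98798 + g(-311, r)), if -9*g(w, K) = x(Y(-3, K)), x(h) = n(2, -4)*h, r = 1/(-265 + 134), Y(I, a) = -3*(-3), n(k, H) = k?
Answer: 1/98796 ≈ 1.0122e-5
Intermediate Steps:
Y(I, a) = 9
r = -1/131 (r = 1/(-131) = -1/131 ≈ -0.0076336)
x(h) = 2*h
g(w, K) = -2 (g(w, K) = -2*9/9 = -⅑*18 = -2)
1/(98798 + g(-311, r)) = 1/(98798 - 2) = 1/98796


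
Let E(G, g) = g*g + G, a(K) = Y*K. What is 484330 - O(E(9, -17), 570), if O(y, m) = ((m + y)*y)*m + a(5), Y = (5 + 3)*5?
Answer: -146954350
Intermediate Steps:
Y = 40 (Y = 8*5 = 40)
a(K) = 40*K
E(G, g) = G + g² (E(G, g) = g² + G = G + g²)
O(y, m) = 200 + m*y*(m + y) (O(y, m) = ((m + y)*y)*m + 40*5 = (y*(m + y))*m + 200 = m*y*(m + y) + 200 = 200 + m*y*(m + y))
484330 - O(E(9, -17), 570) = 484330 - (200 + 570*(9 + (-17)²)² + (9 + (-17)²)*570²) = 484330 - (200 + 570*(9 + 289)² + (9 + 289)*324900) = 484330 - (200 + 570*298² + 298*324900) = 484330 - (200 + 570*88804 + 96820200) = 484330 - (200 + 50618280 + 96820200) = 484330 - 1*147438680 = 484330 - 147438680 = -146954350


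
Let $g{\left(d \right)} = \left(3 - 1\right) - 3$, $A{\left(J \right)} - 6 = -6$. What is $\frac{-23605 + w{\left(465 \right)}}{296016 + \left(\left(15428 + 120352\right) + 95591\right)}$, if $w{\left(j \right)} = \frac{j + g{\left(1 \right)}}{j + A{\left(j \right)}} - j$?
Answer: $- \frac{11192086}{245234955} \approx -0.045638$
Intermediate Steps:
$A{\left(J \right)} = 0$ ($A{\left(J \right)} = 6 - 6 = 0$)
$g{\left(d \right)} = -1$ ($g{\left(d \right)} = 2 - 3 = -1$)
$w{\left(j \right)} = - j + \frac{-1 + j}{j}$ ($w{\left(j \right)} = \frac{j - 1}{j + 0} - j = \frac{-1 + j}{j} - j = - j + \frac{-1 + j}{j}$)
$\frac{-23605 + w{\left(465 \right)}}{296016 + \left(\left(15428 + 120352\right) + 95591\right)} = \frac{-23605 - \frac{215761}{465}}{296016 + \left(\left(15428 + 120352\right) + 95591\right)} = \frac{-23605 - \frac{215761}{465}}{296016 + \left(135780 + 95591\right)} = \frac{-23605 - \frac{215761}{465}}{296016 + 231371} = \frac{-23605 - \frac{215761}{465}}{527387} = \left(- \frac{11192086}{465}\right) \frac{1}{527387} = - \frac{11192086}{245234955}$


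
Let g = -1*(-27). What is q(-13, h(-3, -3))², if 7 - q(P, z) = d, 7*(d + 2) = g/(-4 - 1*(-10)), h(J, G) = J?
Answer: 13689/196 ≈ 69.842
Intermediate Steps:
g = 27
d = -19/14 (d = -2 + (27/(-4 - 1*(-10)))/7 = -2 + (27/(-4 + 10))/7 = -2 + (27/6)/7 = -2 + (27*(⅙))/7 = -2 + (⅐)*(9/2) = -2 + 9/14 = -19/14 ≈ -1.3571)
q(P, z) = 117/14 (q(P, z) = 7 - 1*(-19/14) = 7 + 19/14 = 117/14)
q(-13, h(-3, -3))² = (117/14)² = 13689/196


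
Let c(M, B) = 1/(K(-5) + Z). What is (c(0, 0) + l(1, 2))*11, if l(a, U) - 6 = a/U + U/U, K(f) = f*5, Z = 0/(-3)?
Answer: 4103/50 ≈ 82.060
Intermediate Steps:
Z = 0 (Z = 0*(-1/3) = 0)
K(f) = 5*f
l(a, U) = 7 + a/U (l(a, U) = 6 + (a/U + U/U) = 6 + (a/U + 1) = 6 + (1 + a/U) = 7 + a/U)
c(M, B) = -1/25 (c(M, B) = 1/(5*(-5) + 0) = 1/(-25 + 0) = 1/(-25) = -1/25)
(c(0, 0) + l(1, 2))*11 = (-1/25 + (7 + 1/2))*11 = (-1/25 + 15/2)*11 = (373/50)*11 = 4103/50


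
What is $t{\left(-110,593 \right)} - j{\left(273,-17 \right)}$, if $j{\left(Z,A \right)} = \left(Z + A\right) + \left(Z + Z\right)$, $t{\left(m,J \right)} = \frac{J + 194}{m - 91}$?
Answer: $- \frac{161989}{201} \approx -805.92$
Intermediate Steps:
$t{\left(m,J \right)} = \frac{194 + J}{-91 + m}$
$j{\left(Z,A \right)} = A + 3 Z$ ($j{\left(Z,A \right)} = \left(A + Z\right) + 2 Z = A + 3 Z$)
$t{\left(-110,593 \right)} - j{\left(273,-17 \right)} = \frac{194 + 593}{-91 - 110} - \left(-17 + 3 \cdot 273\right) = \frac{1}{-201} \cdot 787 - \left(-17 + 819\right) = \left(- \frac{1}{201}\right) 787 - 802 = - \frac{787}{201} - 802 = - \frac{161989}{201}$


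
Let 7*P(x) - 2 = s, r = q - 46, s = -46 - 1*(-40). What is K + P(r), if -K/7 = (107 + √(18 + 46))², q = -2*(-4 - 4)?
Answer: -648029/7 ≈ -92576.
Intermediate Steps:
s = -6 (s = -46 + 40 = -6)
q = 16 (q = -2*(-8) = 16)
r = -30 (r = 16 - 46 = -30)
P(x) = -4/7 (P(x) = 2/7 + (⅐)*(-6) = 2/7 - 6/7 = -4/7)
K = -92575 (K = -7*(107 + √(18 + 46))² = -7*(107 + √64)² = -7*(107 + 8)² = -7*115² = -7*13225 = -92575)
K + P(r) = -92575 - 4/7 = -648029/7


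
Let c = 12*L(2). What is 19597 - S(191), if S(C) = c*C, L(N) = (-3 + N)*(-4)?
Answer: 10429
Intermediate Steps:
L(N) = 12 - 4*N
c = 48 (c = 12*(12 - 4*2) = 12*(12 - 8) = 12*4 = 48)
S(C) = 48*C
19597 - S(191) = 19597 - 48*191 = 19597 - 1*9168 = 19597 - 9168 = 10429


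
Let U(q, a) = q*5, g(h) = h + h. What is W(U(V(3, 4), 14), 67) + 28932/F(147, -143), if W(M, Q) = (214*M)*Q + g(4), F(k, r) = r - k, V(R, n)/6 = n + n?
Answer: 498949094/145 ≈ 3.4410e+6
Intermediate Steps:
g(h) = 2*h
V(R, n) = 12*n (V(R, n) = 6*(n + n) = 6*(2*n) = 12*n)
U(q, a) = 5*q
W(M, Q) = 8 + 214*M*Q (W(M, Q) = (214*M)*Q + 2*4 = 214*M*Q + 8 = 8 + 214*M*Q)
W(U(V(3, 4), 14), 67) + 28932/F(147, -143) = (8 + 214*(5*(12*4))*67) + 28932/(-143 - 1*147) = (8 + 214*(5*48)*67) + 28932/(-143 - 147) = (8 + 214*240*67) + 28932/(-290) = (8 + 3441120) + 28932*(-1/290) = 3441128 - 14466/145 = 498949094/145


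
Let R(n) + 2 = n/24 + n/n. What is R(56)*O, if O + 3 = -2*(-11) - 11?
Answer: 32/3 ≈ 10.667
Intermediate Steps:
R(n) = -1 + n/24 (R(n) = -2 + (n/24 + n/n) = -2 + (n*(1/24) + 1) = -2 + (n/24 + 1) = -2 + (1 + n/24) = -1 + n/24)
O = 8 (O = -3 + (-2*(-11) - 11) = -3 + (22 - 11) = -3 + 11 = 8)
R(56)*O = (-1 + (1/24)*56)*8 = (-1 + 7/3)*8 = (4/3)*8 = 32/3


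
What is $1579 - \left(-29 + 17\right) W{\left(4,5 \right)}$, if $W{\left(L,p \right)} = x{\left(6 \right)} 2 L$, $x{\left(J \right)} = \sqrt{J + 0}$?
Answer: $1579 + 96 \sqrt{6} \approx 1814.2$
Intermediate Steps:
$x{\left(J \right)} = \sqrt{J}$
$W{\left(L,p \right)} = 2 L \sqrt{6}$ ($W{\left(L,p \right)} = \sqrt{6} \cdot 2 L = 2 \sqrt{6} L = 2 L \sqrt{6}$)
$1579 - \left(-29 + 17\right) W{\left(4,5 \right)} = 1579 - \left(-29 + 17\right) 2 \cdot 4 \sqrt{6} = 1579 - - 12 \cdot 8 \sqrt{6} = 1579 - - 96 \sqrt{6} = 1579 + 96 \sqrt{6}$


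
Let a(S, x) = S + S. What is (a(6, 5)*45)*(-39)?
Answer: -21060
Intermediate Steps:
a(S, x) = 2*S
(a(6, 5)*45)*(-39) = ((2*6)*45)*(-39) = (12*45)*(-39) = 540*(-39) = -21060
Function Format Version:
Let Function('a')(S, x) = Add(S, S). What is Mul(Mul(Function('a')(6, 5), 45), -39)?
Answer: -21060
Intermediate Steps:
Function('a')(S, x) = Mul(2, S)
Mul(Mul(Function('a')(6, 5), 45), -39) = Mul(Mul(Mul(2, 6), 45), -39) = Mul(Mul(12, 45), -39) = Mul(540, -39) = -21060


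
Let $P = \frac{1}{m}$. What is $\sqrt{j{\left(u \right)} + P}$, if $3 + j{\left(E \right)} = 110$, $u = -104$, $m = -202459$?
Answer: $\frac{2 \sqrt{1096472998102}}{202459} \approx 10.344$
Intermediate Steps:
$j{\left(E \right)} = 107$ ($j{\left(E \right)} = -3 + 110 = 107$)
$P = - \frac{1}{202459}$ ($P = \frac{1}{-202459} = - \frac{1}{202459} \approx -4.9393 \cdot 10^{-6}$)
$\sqrt{j{\left(u \right)} + P} = \sqrt{107 - \frac{1}{202459}} = \sqrt{\frac{21663112}{202459}} = \frac{2 \sqrt{1096472998102}}{202459}$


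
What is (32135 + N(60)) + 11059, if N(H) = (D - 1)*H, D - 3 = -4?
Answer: 43074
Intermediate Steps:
D = -1 (D = 3 - 4 = -1)
N(H) = -2*H (N(H) = (-1 - 1)*H = -2*H)
(32135 + N(60)) + 11059 = (32135 - 2*60) + 11059 = (32135 - 120) + 11059 = 32015 + 11059 = 43074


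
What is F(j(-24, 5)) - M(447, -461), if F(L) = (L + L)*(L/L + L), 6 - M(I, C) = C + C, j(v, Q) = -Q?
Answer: -888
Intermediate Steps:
M(I, C) = 6 - 2*C (M(I, C) = 6 - (C + C) = 6 - 2*C)
F(L) = 2*L*(1 + L) (F(L) = (2*L)*(1 + L) = 2*L*(1 + L))
F(j(-24, 5)) - M(447, -461) = 2*(-1*5)*(1 - 1*5) - (6 - 2*(-461)) = 2*(-5)*(1 - 5) - (6 + 922) = 2*(-5)*(-4) - 1*928 = 40 - 928 = -888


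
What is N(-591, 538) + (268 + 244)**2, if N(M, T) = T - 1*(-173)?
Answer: 262855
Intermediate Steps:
N(M, T) = 173 + T (N(M, T) = T + 173 = 173 + T)
N(-591, 538) + (268 + 244)**2 = (173 + 538) + (268 + 244)**2 = 711 + 512**2 = 711 + 262144 = 262855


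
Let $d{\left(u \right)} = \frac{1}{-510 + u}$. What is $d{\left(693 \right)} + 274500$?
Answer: $\frac{50233501}{183} \approx 2.745 \cdot 10^{5}$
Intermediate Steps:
$d{\left(693 \right)} + 274500 = \frac{1}{-510 + 693} + 274500 = \frac{1}{183} + 274500 = \frac{50233501}{183}$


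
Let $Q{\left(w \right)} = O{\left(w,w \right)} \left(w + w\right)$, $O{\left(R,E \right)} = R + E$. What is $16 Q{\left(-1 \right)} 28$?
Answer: $1792$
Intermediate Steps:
$O{\left(R,E \right)} = E + R$
$Q{\left(w \right)} = 4 w^{2}$ ($Q{\left(w \right)} = \left(w + w\right) \left(w + w\right) = 2 w 2 w = 4 w^{2}$)
$16 Q{\left(-1 \right)} 28 = 16 \cdot 4 \left(-1\right)^{2} \cdot 28 = 16 \cdot 4 \cdot 1 \cdot 28 = 16 \cdot 4 \cdot 28 = 64 \cdot 28 = 1792$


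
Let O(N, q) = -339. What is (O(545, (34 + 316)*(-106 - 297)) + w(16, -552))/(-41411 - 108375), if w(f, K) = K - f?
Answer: 907/149786 ≈ 0.0060553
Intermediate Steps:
(O(545, (34 + 316)*(-106 - 297)) + w(16, -552))/(-41411 - 108375) = (-339 + (-552 - 1*16))/(-41411 - 108375) = (-339 + (-552 - 16))/(-149786) = (-339 - 568)*(-1/149786) = -907*(-1/149786) = 907/149786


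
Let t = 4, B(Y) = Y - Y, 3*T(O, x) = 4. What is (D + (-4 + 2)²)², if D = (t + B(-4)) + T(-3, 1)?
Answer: 784/9 ≈ 87.111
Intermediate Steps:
T(O, x) = 4/3 (T(O, x) = (⅓)*4 = 4/3)
B(Y) = 0
D = 16/3 (D = (4 + 0) + 4/3 = 4 + 4/3 = 16/3 ≈ 5.3333)
(D + (-4 + 2)²)² = (16/3 + (-4 + 2)²)² = (16/3 + (-2)²)² = (16/3 + 4)² = (28/3)² = 784/9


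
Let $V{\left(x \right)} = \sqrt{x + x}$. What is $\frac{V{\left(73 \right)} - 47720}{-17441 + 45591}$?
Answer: $- \frac{4772}{2815} + \frac{\sqrt{146}}{28150} \approx -1.6948$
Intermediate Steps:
$V{\left(x \right)} = \sqrt{2} \sqrt{x}$ ($V{\left(x \right)} = \sqrt{2 x} = \sqrt{2} \sqrt{x}$)
$\frac{V{\left(73 \right)} - 47720}{-17441 + 45591} = \frac{\sqrt{2} \sqrt{73} - 47720}{-17441 + 45591} = \frac{\sqrt{146} - 47720}{28150} = \left(-47720 + \sqrt{146}\right) \frac{1}{28150} = - \frac{4772}{2815} + \frac{\sqrt{146}}{28150}$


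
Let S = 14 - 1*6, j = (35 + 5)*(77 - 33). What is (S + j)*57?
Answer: 100776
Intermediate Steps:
j = 1760 (j = 40*44 = 1760)
S = 8 (S = 14 - 6 = 8)
(S + j)*57 = (8 + 1760)*57 = 1768*57 = 100776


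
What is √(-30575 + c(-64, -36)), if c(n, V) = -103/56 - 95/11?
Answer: I*√2901460562/308 ≈ 174.89*I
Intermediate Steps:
c(n, V) = -6453/616 (c(n, V) = -103*1/56 - 95*1/11 = -103/56 - 95/11 = -6453/616)
√(-30575 + c(-64, -36)) = √(-30575 - 6453/616) = √(-18840653/616) = I*√2901460562/308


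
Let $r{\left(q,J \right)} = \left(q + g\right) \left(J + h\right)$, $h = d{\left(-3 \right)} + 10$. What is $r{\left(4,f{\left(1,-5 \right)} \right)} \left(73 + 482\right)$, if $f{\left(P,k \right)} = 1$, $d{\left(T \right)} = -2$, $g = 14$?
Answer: $89910$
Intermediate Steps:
$h = 8$ ($h = -2 + 10 = 8$)
$r{\left(q,J \right)} = \left(8 + J\right) \left(14 + q\right)$ ($r{\left(q,J \right)} = \left(q + 14\right) \left(J + 8\right) = \left(14 + q\right) \left(8 + J\right) = \left(8 + J\right) \left(14 + q\right)$)
$r{\left(4,f{\left(1,-5 \right)} \right)} \left(73 + 482\right) = \left(112 + 8 \cdot 4 + 14 \cdot 1 + 1 \cdot 4\right) \left(73 + 482\right) = \left(112 + 32 + 14 + 4\right) 555 = 162 \cdot 555 = 89910$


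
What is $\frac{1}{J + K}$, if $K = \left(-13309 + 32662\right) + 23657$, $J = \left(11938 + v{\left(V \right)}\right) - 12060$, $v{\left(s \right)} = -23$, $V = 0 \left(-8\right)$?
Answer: $\frac{1}{42865} \approx 2.3329 \cdot 10^{-5}$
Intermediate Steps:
$V = 0$
$J = -145$ ($J = \left(11938 - 23\right) - 12060 = 11915 - 12060 = -145$)
$K = 43010$ ($K = 19353 + 23657 = 43010$)
$\frac{1}{J + K} = \frac{1}{-145 + 43010} = \frac{1}{42865}$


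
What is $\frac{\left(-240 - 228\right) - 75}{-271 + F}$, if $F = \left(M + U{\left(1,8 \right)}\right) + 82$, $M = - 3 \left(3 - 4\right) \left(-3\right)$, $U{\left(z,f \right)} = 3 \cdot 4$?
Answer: $\frac{181}{62} \approx 2.9194$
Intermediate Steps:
$U{\left(z,f \right)} = 12$
$M = -9$ ($M = \left(-3\right) \left(-1\right) \left(-3\right) = 3 \left(-3\right) = -9$)
$F = 85$ ($F = \left(-9 + 12\right) + 82 = 3 + 82 = 85$)
$\frac{\left(-240 - 228\right) - 75}{-271 + F} = \frac{\left(-240 - 228\right) - 75}{-271 + 85} = \frac{\left(-240 - 228\right) - 75}{-186} = \left(-468 - 75\right) \left(- \frac{1}{186}\right) = \left(-543\right) \left(- \frac{1}{186}\right) = \frac{181}{62}$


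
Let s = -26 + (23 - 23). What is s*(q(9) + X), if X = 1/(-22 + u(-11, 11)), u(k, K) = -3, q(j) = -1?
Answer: 676/25 ≈ 27.040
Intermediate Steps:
X = -1/25 (X = 1/(-22 - 3) = 1/(-25) = -1/25 ≈ -0.040000)
s = -26 (s = -26 + 0 = -26)
s*(q(9) + X) = -26*(-1 - 1/25) = -26*(-26/25) = 676/25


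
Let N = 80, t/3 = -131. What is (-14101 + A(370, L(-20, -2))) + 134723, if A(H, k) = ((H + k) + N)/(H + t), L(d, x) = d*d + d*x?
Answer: 2773416/23 ≈ 1.2058e+5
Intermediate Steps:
t = -393 (t = 3*(-131) = -393)
L(d, x) = d**2 + d*x
A(H, k) = (80 + H + k)/(-393 + H) (A(H, k) = ((H + k) + 80)/(H - 393) = (80 + H + k)/(-393 + H))
(-14101 + A(370, L(-20, -2))) + 134723 = (-14101 + (80 + 370 - 20*(-20 - 2))/(-393 + 370)) + 134723 = (-14101 + (80 + 370 - 20*(-22))/(-23)) + 134723 = (-14101 - (80 + 370 + 440)/23) + 134723 = (-14101 - 1/23*890) + 134723 = (-14101 - 890/23) + 134723 = -325213/23 + 134723 = 2773416/23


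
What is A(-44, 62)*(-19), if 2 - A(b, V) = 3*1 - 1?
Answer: 0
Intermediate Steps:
A(b, V) = 0 (A(b, V) = 2 - (3*1 - 1) = 2 - (3 - 1) = 2 - 1*2 = 2 - 2 = 0)
A(-44, 62)*(-19) = 0*(-19) = 0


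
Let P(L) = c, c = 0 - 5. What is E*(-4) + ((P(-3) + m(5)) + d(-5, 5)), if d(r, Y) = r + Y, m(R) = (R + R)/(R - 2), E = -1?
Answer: 7/3 ≈ 2.3333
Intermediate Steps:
m(R) = 2*R/(-2 + R) (m(R) = (2*R)/(-2 + R) = 2*R/(-2 + R))
c = -5
P(L) = -5
d(r, Y) = Y + r
E*(-4) + ((P(-3) + m(5)) + d(-5, 5)) = -1*(-4) + ((-5 + 2*5/(-2 + 5)) + (5 - 5)) = 4 + ((-5 + 2*5/3) + 0) = 4 + ((-5 + 2*5*(⅓)) + 0) = 4 + ((-5 + 10/3) + 0) = 4 + (-5/3 + 0) = 4 - 5/3 = 7/3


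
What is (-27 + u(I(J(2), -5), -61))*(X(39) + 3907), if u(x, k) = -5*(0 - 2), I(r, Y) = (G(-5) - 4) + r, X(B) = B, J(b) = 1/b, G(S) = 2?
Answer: -67082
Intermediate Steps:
I(r, Y) = -2 + r (I(r, Y) = (2 - 4) + r = -2 + r)
u(x, k) = 10 (u(x, k) = -5*(-2) = 10)
(-27 + u(I(J(2), -5), -61))*(X(39) + 3907) = (-27 + 10)*(39 + 3907) = -17*3946 = -67082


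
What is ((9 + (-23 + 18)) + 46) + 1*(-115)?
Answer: -65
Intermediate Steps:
((9 + (-23 + 18)) + 46) + 1*(-115) = ((9 - 5) + 46) - 115 = (4 + 46) - 115 = 50 - 115 = -65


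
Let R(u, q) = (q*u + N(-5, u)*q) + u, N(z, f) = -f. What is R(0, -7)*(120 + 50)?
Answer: 0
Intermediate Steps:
R(u, q) = u (R(u, q) = (q*u + (-u)*q) + u = (q*u - q*u) + u = 0 + u = u)
R(0, -7)*(120 + 50) = 0*(120 + 50) = 0*170 = 0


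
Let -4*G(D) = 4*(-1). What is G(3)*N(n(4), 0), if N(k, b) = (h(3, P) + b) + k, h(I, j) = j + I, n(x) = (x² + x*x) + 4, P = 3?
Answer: 42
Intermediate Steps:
n(x) = 4 + 2*x² (n(x) = (x² + x²) + 4 = 2*x² + 4 = 4 + 2*x²)
h(I, j) = I + j
N(k, b) = 6 + b + k (N(k, b) = ((3 + 3) + b) + k = (6 + b) + k = 6 + b + k)
G(D) = 1 (G(D) = -(-1) = -¼*(-4) = 1)
G(3)*N(n(4), 0) = 1*(6 + 0 + (4 + 2*4²)) = 1*(6 + 0 + (4 + 2*16)) = 1*(6 + 0 + (4 + 32)) = 1*(6 + 0 + 36) = 1*42 = 42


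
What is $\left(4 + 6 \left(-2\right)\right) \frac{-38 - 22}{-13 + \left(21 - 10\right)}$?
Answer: $-240$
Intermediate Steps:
$\left(4 + 6 \left(-2\right)\right) \frac{-38 - 22}{-13 + \left(21 - 10\right)} = \left(4 - 12\right) \left(- \frac{60}{-13 + \left(21 - 10\right)}\right) = - 8 \left(- \frac{60}{-13 + 11}\right) = - 8 \left(- \frac{60}{-2}\right) = - 8 \left(\left(-60\right) \left(- \frac{1}{2}\right)\right) = \left(-8\right) 30 = -240$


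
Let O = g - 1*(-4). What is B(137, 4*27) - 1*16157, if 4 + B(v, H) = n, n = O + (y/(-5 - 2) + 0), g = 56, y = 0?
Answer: -16101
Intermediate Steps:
O = 60 (O = 56 - 1*(-4) = 56 + 4 = 60)
n = 60 (n = 60 + (0/(-5 - 2) + 0) = 60 + (0/(-7) + 0) = 60 + (-⅐*0 + 0) = 60 + (0 + 0) = 60 + 0 = 60)
B(v, H) = 56 (B(v, H) = -4 + 60 = 56)
B(137, 4*27) - 1*16157 = 56 - 1*16157 = 56 - 16157 = -16101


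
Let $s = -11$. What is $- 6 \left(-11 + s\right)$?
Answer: $132$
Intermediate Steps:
$- 6 \left(-11 + s\right) = - 6 \left(-11 - 11\right) = \left(-6\right) \left(-22\right) = 132$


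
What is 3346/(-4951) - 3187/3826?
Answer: -28580633/18942526 ≈ -1.5088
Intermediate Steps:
3346/(-4951) - 3187/3826 = 3346*(-1/4951) - 3187*1/3826 = -3346/4951 - 3187/3826 = -28580633/18942526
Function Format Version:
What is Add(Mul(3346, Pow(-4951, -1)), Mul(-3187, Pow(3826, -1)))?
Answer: Rational(-28580633, 18942526) ≈ -1.5088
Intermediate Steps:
Add(Mul(3346, Pow(-4951, -1)), Mul(-3187, Pow(3826, -1))) = Add(Mul(3346, Rational(-1, 4951)), Mul(-3187, Rational(1, 3826))) = Add(Rational(-3346, 4951), Rational(-3187, 3826)) = Rational(-28580633, 18942526)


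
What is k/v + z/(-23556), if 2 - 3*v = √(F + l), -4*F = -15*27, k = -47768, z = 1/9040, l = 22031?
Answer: 244128383727167/18848510541120 + 286608*√88529/88513 ≈ 976.39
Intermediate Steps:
z = 1/9040 ≈ 0.00011062
F = 405/4 (F = -(-15)*27/4 = -¼*(-405) = 405/4 ≈ 101.25)
v = ⅔ - √88529/6 (v = ⅔ - √(405/4 + 22031)/3 = ⅔ - √88529/6 ≈ -48.923)
k/v + z/(-23556) = -47768/(⅔ - √88529/6) + (1/9040)/(-23556) = -47768/(⅔ - √88529/6) + (1/9040)*(-1/23556) = -47768/(⅔ - √88529/6) - 1/212946240 = -1/212946240 - 47768/(⅔ - √88529/6)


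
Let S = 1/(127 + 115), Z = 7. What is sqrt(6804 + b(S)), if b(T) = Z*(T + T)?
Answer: sqrt(823291)/11 ≈ 82.487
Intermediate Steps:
S = 1/242 ≈ 0.0041322
b(T) = 14*T (b(T) = 7*(T + T) = 7*(2*T) = 14*T)
sqrt(6804 + b(S)) = sqrt(6804 + 14*(1/242)) = sqrt(6804 + 7/121) = sqrt(823291/121) = sqrt(823291)/11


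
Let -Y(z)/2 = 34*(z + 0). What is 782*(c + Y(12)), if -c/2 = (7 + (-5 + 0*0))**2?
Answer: -644368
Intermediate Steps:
Y(z) = -68*z (Y(z) = -68*(z + 0) = -68*z)
c = -8 (c = -2*(7 + (-5 + 0*0))**2 = -2*(7 + (-5 + 0))**2 = -2*(7 - 5)**2 = -2*2**2 = -2*4 = -8)
782*(c + Y(12)) = 782*(-8 - 68*12) = 782*(-8 - 816) = 782*(-824) = -644368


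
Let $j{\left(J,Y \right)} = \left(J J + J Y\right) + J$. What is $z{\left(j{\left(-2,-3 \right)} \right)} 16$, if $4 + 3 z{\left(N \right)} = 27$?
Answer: $\frac{368}{3} \approx 122.67$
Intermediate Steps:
$j{\left(J,Y \right)} = J + J^{2} + J Y$ ($j{\left(J,Y \right)} = \left(J^{2} + J Y\right) + J = J + J^{2} + J Y$)
$z{\left(N \right)} = \frac{23}{3}$ ($z{\left(N \right)} = - \frac{4}{3} + \frac{1}{3} \cdot 27 = - \frac{4}{3} + 9 = \frac{23}{3}$)
$z{\left(j{\left(-2,-3 \right)} \right)} 16 = \frac{23}{3} \cdot 16 = \frac{368}{3}$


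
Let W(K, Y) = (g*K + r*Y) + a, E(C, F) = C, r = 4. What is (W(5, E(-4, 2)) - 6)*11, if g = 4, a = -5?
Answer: -77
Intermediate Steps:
W(K, Y) = -5 + 4*K + 4*Y (W(K, Y) = (4*K + 4*Y) - 5 = -5 + 4*K + 4*Y)
(W(5, E(-4, 2)) - 6)*11 = ((-5 + 4*5 + 4*(-4)) - 6)*11 = ((-5 + 20 - 16) - 6)*11 = (-1 - 6)*11 = -7*11 = -77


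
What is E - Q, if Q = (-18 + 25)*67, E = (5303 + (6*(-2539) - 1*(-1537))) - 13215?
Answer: -22078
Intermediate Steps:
E = -21609 (E = (5303 + (-15234 + 1537)) - 13215 = (5303 - 13697) - 13215 = -8394 - 13215 = -21609)
Q = 469 (Q = 7*67 = 469)
E - Q = -21609 - 1*469 = -21609 - 469 = -22078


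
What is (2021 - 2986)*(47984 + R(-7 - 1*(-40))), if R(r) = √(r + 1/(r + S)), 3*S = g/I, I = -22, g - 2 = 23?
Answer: -46304560 - 965*√153110595/2153 ≈ -4.6310e+7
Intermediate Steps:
g = 25 (g = 2 + 23 = 25)
S = -25/66 (S = (25/(-22))/3 = (25*(-1/22))/3 = (⅓)*(-25/22) = -25/66 ≈ -0.37879)
R(r) = √(r + 1/(-25/66 + r)) (R(r) = √(r + 1/(r - 25/66)) = √(r + 1/(-25/66 + r)))
(2021 - 2986)*(47984 + R(-7 - 1*(-40))) = (2021 - 2986)*(47984 + √((66 + (-7 - 1*(-40))*(-25 + 66*(-7 - 1*(-40))))/(-25 + 66*(-7 - 1*(-40))))) = -965*(47984 + √((66 + (-7 + 40)*(-25 + 66*(-7 + 40)))/(-25 + 66*(-7 + 40)))) = -965*(47984 + √((66 + 33*(-25 + 66*33))/(-25 + 66*33))) = -965*(47984 + √((66 + 33*(-25 + 2178))/(-25 + 2178))) = -965*(47984 + √((66 + 33*2153)/2153)) = -965*(47984 + √((66 + 71049)/2153)) = -965*(47984 + √((1/2153)*71115)) = -965*(47984 + √(71115/2153)) = -965*(47984 + √153110595/2153) = -46304560 - 965*√153110595/2153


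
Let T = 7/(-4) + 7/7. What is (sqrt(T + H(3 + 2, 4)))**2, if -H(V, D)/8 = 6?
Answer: -195/4 ≈ -48.750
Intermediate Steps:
H(V, D) = -48 (H(V, D) = -8*6 = -48)
T = -3/4 (T = 7*(-1/4) + 7*(1/7) = -7/4 + 1 = -3/4 ≈ -0.75000)
(sqrt(T + H(3 + 2, 4)))**2 = (sqrt(-3/4 - 48))**2 = (sqrt(-195/4))**2 = (I*sqrt(195)/2)**2 = -195/4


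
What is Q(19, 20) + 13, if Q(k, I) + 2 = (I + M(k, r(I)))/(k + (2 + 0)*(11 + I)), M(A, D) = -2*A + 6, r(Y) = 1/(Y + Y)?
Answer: 293/27 ≈ 10.852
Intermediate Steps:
r(Y) = 1/(2*Y)
M(A, D) = 6 - 2*A
Q(k, I) = -2 + (6 + I - 2*k)/(22 + k + 2*I) (Q(k, I) = -2 + (I + (6 - 2*k))/(k + (2 + 0)*(11 + I)) = -2 + (6 + I - 2*k)/(k + 2*(11 + I)) = -2 + (6 + I - 2*k)/(k + (22 + 2*I)) = -2 + (6 + I - 2*k)/(22 + k + 2*I))
Q(19, 20) + 13 = (-38 - 4*19 - 3*20)/(22 + 19 + 2*20) + 13 = (-38 - 76 - 60)/(22 + 19 + 40) + 13 = -174/81 + 13 = (1/81)*(-174) + 13 = -58/27 + 13 = 293/27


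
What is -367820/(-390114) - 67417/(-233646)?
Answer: 2672380649/2170204182 ≈ 1.2314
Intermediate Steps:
-367820/(-390114) - 67417/(-233646) = -367820*(-1/390114) - 67417*(-1/233646) = 183910/195057 + 9631/33378 = 2672380649/2170204182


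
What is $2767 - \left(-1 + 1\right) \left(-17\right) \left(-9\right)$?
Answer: $2767$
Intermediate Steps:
$2767 - \left(-1 + 1\right) \left(-17\right) \left(-9\right) = 2767 - 0 \left(-17\right) \left(-9\right) = 2767 - 0 \left(-9\right) = 2767 - 0 = 2767 + 0 = 2767$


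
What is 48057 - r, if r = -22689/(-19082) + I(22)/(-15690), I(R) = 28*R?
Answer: 7193878604581/149698290 ≈ 48056.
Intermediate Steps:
r = 172117949/149698290 (r = -22689/(-19082) + (28*22)/(-15690) = -22689*(-1/19082) + 616*(-1/15690) = 22689/19082 - 308/7845 = 172117949/149698290 ≈ 1.1498)
48057 - r = 48057 - 1*172117949/149698290 = 48057 - 172117949/149698290 = 7193878604581/149698290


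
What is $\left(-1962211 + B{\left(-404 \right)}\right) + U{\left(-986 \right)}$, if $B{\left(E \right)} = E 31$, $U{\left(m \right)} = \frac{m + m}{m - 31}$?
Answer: $- \frac{2008303523}{1017} \approx -1.9747 \cdot 10^{6}$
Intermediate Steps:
$U{\left(m \right)} = \frac{2 m}{-31 + m}$
$B{\left(E \right)} = 31 E$
$\left(-1962211 + B{\left(-404 \right)}\right) + U{\left(-986 \right)} = \left(-1962211 + 31 \left(-404\right)\right) + 2 \left(-986\right) \frac{1}{-31 - 986} = \left(-1962211 - 12524\right) + 2 \left(-986\right) \frac{1}{-1017} = -1974735 + 2 \left(-986\right) \left(- \frac{1}{1017}\right) = -1974735 + \frac{1972}{1017} = - \frac{2008303523}{1017}$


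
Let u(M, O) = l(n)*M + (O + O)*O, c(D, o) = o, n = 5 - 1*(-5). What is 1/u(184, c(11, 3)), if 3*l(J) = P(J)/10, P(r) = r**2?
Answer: 3/1894 ≈ 0.0015839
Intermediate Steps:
n = 10 (n = 5 + 5 = 10)
l(J) = J**2/30 (l(J) = (J**2/10)/3 = J**2/30)
u(M, O) = 2*O**2 + 10*M/3 (u(M, O) = ((1/30)*10**2)*M + (O + O)*O = ((1/30)*100)*M + (2*O)*O = 10*M/3 + 2*O**2 = 2*O**2 + 10*M/3)
1/u(184, c(11, 3)) = 1/(2*3**2 + (10/3)*184) = 1/(2*9 + 1840/3) = 1/(18 + 1840/3) = 1/(1894/3) = 3/1894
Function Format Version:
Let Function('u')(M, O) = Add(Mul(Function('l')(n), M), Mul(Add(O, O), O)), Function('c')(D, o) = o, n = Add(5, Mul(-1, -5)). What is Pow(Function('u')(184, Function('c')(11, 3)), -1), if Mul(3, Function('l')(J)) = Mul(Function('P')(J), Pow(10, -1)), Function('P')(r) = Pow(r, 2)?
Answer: Rational(3, 1894) ≈ 0.0015839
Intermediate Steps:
n = 10 (n = Add(5, 5) = 10)
Function('l')(J) = Mul(Rational(1, 30), Pow(J, 2)) (Function('l')(J) = Mul(Rational(1, 3), Mul(Pow(J, 2), Pow(10, -1))) = Mul(Rational(1, 3), Mul(Pow(J, 2), Rational(1, 10))) = Mul(Rational(1, 3), Mul(Rational(1, 10), Pow(J, 2))) = Mul(Rational(1, 30), Pow(J, 2)))
Function('u')(M, O) = Add(Mul(2, Pow(O, 2)), Mul(Rational(10, 3), M)) (Function('u')(M, O) = Add(Mul(Mul(Rational(1, 30), Pow(10, 2)), M), Mul(Add(O, O), O)) = Add(Mul(Mul(Rational(1, 30), 100), M), Mul(Mul(2, O), O)) = Add(Mul(Rational(10, 3), M), Mul(2, Pow(O, 2))) = Add(Mul(2, Pow(O, 2)), Mul(Rational(10, 3), M)))
Pow(Function('u')(184, Function('c')(11, 3)), -1) = Pow(Add(Mul(2, Pow(3, 2)), Mul(Rational(10, 3), 184)), -1) = Pow(Add(Mul(2, 9), Rational(1840, 3)), -1) = Pow(Add(18, Rational(1840, 3)), -1) = Pow(Rational(1894, 3), -1) = Rational(3, 1894)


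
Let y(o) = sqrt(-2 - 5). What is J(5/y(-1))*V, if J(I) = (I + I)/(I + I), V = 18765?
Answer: 18765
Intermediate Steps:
y(o) = I*sqrt(7) (y(o) = sqrt(-7) = I*sqrt(7))
J(I) = 1 (J(I) = (2*I)/((2*I)) = (2*I)*(1/(2*I)) = 1)
J(5/y(-1))*V = 1*18765 = 18765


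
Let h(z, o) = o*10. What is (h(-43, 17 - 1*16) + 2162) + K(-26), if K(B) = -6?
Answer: 2166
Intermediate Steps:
h(z, o) = 10*o
(h(-43, 17 - 1*16) + 2162) + K(-26) = (10*(17 - 1*16) + 2162) - 6 = (10*(17 - 16) + 2162) - 6 = (10*1 + 2162) - 6 = (10 + 2162) - 6 = 2172 - 6 = 2166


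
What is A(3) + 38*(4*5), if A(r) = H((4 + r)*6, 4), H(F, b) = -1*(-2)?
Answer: 762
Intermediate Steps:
H(F, b) = 2
A(r) = 2
A(3) + 38*(4*5) = 2 + 38*(4*5) = 2 + 38*20 = 2 + 760 = 762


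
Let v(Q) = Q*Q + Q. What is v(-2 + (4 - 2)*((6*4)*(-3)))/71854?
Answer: 10585/35927 ≈ 0.29463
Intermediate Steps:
v(Q) = Q + Q² (v(Q) = Q² + Q = Q + Q²)
v(-2 + (4 - 2)*((6*4)*(-3)))/71854 = ((-2 + (4 - 2)*((6*4)*(-3)))*(1 + (-2 + (4 - 2)*((6*4)*(-3)))))/71854 = ((-2 + 2*(24*(-3)))*(1 + (-2 + 2*(24*(-3)))))*(1/71854) = ((-2 + 2*(-72))*(1 + (-2 + 2*(-72))))*(1/71854) = ((-2 - 144)*(1 + (-2 - 144)))*(1/71854) = -146*(1 - 146)*(1/71854) = -146*(-145)*(1/71854) = 21170*(1/71854) = 10585/35927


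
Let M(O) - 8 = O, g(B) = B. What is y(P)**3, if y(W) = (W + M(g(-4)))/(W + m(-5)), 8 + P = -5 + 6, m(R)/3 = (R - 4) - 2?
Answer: 27/64000 ≈ 0.00042188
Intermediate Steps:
m(R) = -18 + 3*R (m(R) = 3*((R - 4) - 2) = 3*((-4 + R) - 2) = 3*(-6 + R) = -18 + 3*R)
M(O) = 8 + O
P = -7 (P = -8 + (-5 + 6) = -8 + 1 = -7)
y(W) = (4 + W)/(-33 + W) (y(W) = (W + (8 - 4))/(W + (-18 + 3*(-5))) = (W + 4)/(W + (-18 - 15)) = (4 + W)/(W - 33) = (4 + W)/(-33 + W))
y(P)**3 = ((4 - 7)/(-33 - 7))**3 = (-3/(-40))**3 = (-1/40*(-3))**3 = (3/40)**3 = 27/64000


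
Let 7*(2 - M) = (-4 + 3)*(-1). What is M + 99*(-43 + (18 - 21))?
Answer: -31865/7 ≈ -4552.1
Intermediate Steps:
M = 13/7 (M = 2 - (-4 + 3)*(-1)/7 = 2 - (-1)*(-1)/7 = 2 - ⅐*1 = 2 - ⅐ = 13/7 ≈ 1.8571)
M + 99*(-43 + (18 - 21)) = 13/7 + 99*(-43 + (18 - 21)) = 13/7 + 99*(-43 - 3) = 13/7 + 99*(-46) = 13/7 - 4554 = -31865/7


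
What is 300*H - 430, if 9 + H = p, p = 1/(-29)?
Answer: -91070/29 ≈ -3140.3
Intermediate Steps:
p = -1/29 ≈ -0.034483
H = -262/29 (H = -9 - 1/29 = -262/29 ≈ -9.0345)
300*H - 430 = 300*(-262/29) - 430 = -78600/29 - 430 = -91070/29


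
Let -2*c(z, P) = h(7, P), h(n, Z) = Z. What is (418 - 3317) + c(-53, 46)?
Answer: -2922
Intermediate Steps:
c(z, P) = -P/2
(418 - 3317) + c(-53, 46) = (418 - 3317) - ½*46 = -2899 - 23 = -2922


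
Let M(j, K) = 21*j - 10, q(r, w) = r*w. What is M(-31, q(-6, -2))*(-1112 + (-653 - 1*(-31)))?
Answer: 1146174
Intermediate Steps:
M(j, K) = -10 + 21*j
M(-31, q(-6, -2))*(-1112 + (-653 - 1*(-31))) = (-10 + 21*(-31))*(-1112 + (-653 - 1*(-31))) = (-10 - 651)*(-1112 + (-653 + 31)) = -661*(-1112 - 622) = -661*(-1734) = 1146174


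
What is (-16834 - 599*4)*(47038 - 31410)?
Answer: -300526440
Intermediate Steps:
(-16834 - 599*4)*(47038 - 31410) = (-16834 - 2396)*15628 = -19230*15628 = -300526440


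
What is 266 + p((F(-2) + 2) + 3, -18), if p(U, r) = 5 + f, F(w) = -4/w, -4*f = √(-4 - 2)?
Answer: 271 - I*√6/4 ≈ 271.0 - 0.61237*I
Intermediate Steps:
f = -I*√6/4 (f = -√(-4 - 2)/4 = -I*√6/4 ≈ -0.61237*I)
p(U, r) = 5 - I*√6/4
266 + p((F(-2) + 2) + 3, -18) = 266 + (5 - I*√6/4) = 271 - I*√6/4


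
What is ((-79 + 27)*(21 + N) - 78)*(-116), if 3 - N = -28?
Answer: 322712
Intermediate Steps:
N = 31 (N = 3 - 1*(-28) = 3 + 28 = 31)
((-79 + 27)*(21 + N) - 78)*(-116) = ((-79 + 27)*(21 + 31) - 78)*(-116) = (-52*52 - 78)*(-116) = (-2704 - 78)*(-116) = -2782*(-116) = 322712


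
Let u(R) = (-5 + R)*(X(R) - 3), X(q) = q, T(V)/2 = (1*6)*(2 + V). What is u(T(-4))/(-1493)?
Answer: -783/1493 ≈ -0.52445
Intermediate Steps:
T(V) = 24 + 12*V (T(V) = 2*((1*6)*(2 + V)) = 2*(6*(2 + V)) = 2*(12 + 6*V) = 24 + 12*V)
u(R) = (-5 + R)*(-3 + R) (u(R) = (-5 + R)*(R - 3) = (-5 + R)*(-3 + R))
u(T(-4))/(-1493) = (15 + (24 + 12*(-4))**2 - 8*(24 + 12*(-4)))/(-1493) = (15 + (24 - 48)**2 - 8*(24 - 48))*(-1/1493) = (15 + (-24)**2 - 8*(-24))*(-1/1493) = (15 + 576 + 192)*(-1/1493) = 783*(-1/1493) = -783/1493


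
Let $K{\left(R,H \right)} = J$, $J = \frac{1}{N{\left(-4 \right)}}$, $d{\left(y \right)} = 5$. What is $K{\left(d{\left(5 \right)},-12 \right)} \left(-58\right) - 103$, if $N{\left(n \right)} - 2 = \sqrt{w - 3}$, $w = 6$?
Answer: $-219 + 58 \sqrt{3} \approx -118.54$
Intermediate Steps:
$N{\left(n \right)} = 2 + \sqrt{3}$ ($N{\left(n \right)} = 2 + \sqrt{6 - 3} = 2 + \sqrt{3}$)
$J = \frac{1}{2 + \sqrt{3}} \approx 0.26795$
$K{\left(R,H \right)} = 2 - \sqrt{3}$
$K{\left(d{\left(5 \right)},-12 \right)} \left(-58\right) - 103 = \left(2 - \sqrt{3}\right) \left(-58\right) - 103 = \left(-116 + 58 \sqrt{3}\right) - 103 = -219 + 58 \sqrt{3}$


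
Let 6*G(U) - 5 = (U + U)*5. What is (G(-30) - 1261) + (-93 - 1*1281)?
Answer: -16105/6 ≈ -2684.2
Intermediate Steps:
G(U) = ⅚ + 5*U/3 (G(U) = ⅚ + ((U + U)*5)/6 = ⅚ + ((2*U)*5)/6 = ⅚ + (10*U)/6 = ⅚ + 5*U/3)
(G(-30) - 1261) + (-93 - 1*1281) = ((⅚ + (5/3)*(-30)) - 1261) + (-93 - 1*1281) = ((⅚ - 50) - 1261) + (-93 - 1281) = (-295/6 - 1261) - 1374 = -7861/6 - 1374 = -16105/6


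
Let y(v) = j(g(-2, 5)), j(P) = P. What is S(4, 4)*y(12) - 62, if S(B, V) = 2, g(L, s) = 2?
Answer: -58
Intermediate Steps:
y(v) = 2
S(4, 4)*y(12) - 62 = 2*2 - 62 = 4 - 62 = -58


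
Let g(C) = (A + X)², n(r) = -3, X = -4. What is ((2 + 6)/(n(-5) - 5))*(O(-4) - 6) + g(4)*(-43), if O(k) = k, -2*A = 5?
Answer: -7227/4 ≈ -1806.8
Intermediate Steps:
A = -5/2 (A = -½*5 = -5/2 ≈ -2.5000)
g(C) = 169/4 (g(C) = (-5/2 - 4)² = (-13/2)² = 169/4)
((2 + 6)/(n(-5) - 5))*(O(-4) - 6) + g(4)*(-43) = ((2 + 6)/(-3 - 5))*(-4 - 6) + (169/4)*(-43) = (8/(-8))*(-10) - 7267/4 = (8*(-⅛))*(-10) - 7267/4 = -1*(-10) - 7267/4 = 10 - 7267/4 = -7227/4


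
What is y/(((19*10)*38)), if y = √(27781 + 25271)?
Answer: √13263/3610 ≈ 0.031902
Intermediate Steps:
y = 2*√13263 (y = √53052 = 2*√13263 ≈ 230.33)
y/(((19*10)*38)) = (2*√13263)/(((19*10)*38)) = (2*√13263)/((190*38)) = (2*√13263)/7220 = (2*√13263)*(1/7220) = √13263/3610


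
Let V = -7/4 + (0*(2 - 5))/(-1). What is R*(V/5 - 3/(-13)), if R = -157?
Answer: 4867/260 ≈ 18.719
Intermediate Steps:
V = -7/4 (V = -7*¼ + (0*(-3))*(-1) = -7/4 + 0*(-1) = -7/4 + 0 = -7/4 ≈ -1.7500)
R*(V/5 - 3/(-13)) = -157*(-7/4/5 - 3/(-13)) = -157*(-7/4*⅕ - 3*(-1/13)) = -157*(-7/20 + 3/13) = -157*(-31/260) = 4867/260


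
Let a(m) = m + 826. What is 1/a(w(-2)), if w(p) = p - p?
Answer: 1/826 ≈ 0.0012107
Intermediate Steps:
w(p) = 0
a(m) = 826 + m
1/a(w(-2)) = 1/(826 + 0) = 1/826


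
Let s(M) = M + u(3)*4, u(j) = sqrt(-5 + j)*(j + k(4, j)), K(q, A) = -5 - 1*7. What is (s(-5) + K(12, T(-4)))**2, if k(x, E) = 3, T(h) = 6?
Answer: (17 - 24*I*sqrt(2))**2 ≈ -863.0 - 1154.0*I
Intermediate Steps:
K(q, A) = -12 (K(q, A) = -5 - 7 = -12)
u(j) = sqrt(-5 + j)*(3 + j) (u(j) = sqrt(-5 + j)*(j + 3) = sqrt(-5 + j)*(3 + j))
s(M) = M + 24*I*sqrt(2) (s(M) = M + (sqrt(-5 + 3)*(3 + 3))*4 = M + (sqrt(-2)*6)*4 = M + ((I*sqrt(2))*6)*4 = M + (6*I*sqrt(2))*4 = M + 24*I*sqrt(2))
(s(-5) + K(12, T(-4)))**2 = ((-5 + 24*I*sqrt(2)) - 12)**2 = (-17 + 24*I*sqrt(2))**2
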